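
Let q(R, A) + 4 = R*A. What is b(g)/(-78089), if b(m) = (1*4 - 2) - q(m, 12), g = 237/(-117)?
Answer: -394/1015157 ≈ -0.00038812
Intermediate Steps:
q(R, A) = -4 + A*R (q(R, A) = -4 + R*A = -4 + A*R)
g = -79/39 (g = 237*(-1/117) = -79/39 ≈ -2.0256)
b(m) = 6 - 12*m (b(m) = (1*4 - 2) - (-4 + 12*m) = (4 - 2) + (4 - 12*m) = 2 + (4 - 12*m) = 6 - 12*m)
b(g)/(-78089) = (6 - 12*(-79/39))/(-78089) = (6 + 316/13)*(-1/78089) = (394/13)*(-1/78089) = -394/1015157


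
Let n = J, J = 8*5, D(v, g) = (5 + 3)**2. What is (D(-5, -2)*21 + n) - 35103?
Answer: -33719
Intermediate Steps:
D(v, g) = 64 (D(v, g) = 8**2 = 64)
J = 40
n = 40
(D(-5, -2)*21 + n) - 35103 = (64*21 + 40) - 35103 = (1344 + 40) - 35103 = 1384 - 35103 = -33719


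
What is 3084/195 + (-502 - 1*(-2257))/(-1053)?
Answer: 2759/195 ≈ 14.149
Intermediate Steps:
3084/195 + (-502 - 1*(-2257))/(-1053) = 3084*(1/195) + (-502 + 2257)*(-1/1053) = 1028/65 + 1755*(-1/1053) = 1028/65 - 5/3 = 2759/195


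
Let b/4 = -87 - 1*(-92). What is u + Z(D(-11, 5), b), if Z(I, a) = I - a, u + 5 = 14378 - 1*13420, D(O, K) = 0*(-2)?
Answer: 933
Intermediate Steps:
D(O, K) = 0
b = 20 (b = 4*(-87 - 1*(-92)) = 4*(-87 + 92) = 4*5 = 20)
u = 953 (u = -5 + (14378 - 1*13420) = -5 + (14378 - 13420) = -5 + 958 = 953)
u + Z(D(-11, 5), b) = 953 + (0 - 1*20) = 953 + (0 - 20) = 953 - 20 = 933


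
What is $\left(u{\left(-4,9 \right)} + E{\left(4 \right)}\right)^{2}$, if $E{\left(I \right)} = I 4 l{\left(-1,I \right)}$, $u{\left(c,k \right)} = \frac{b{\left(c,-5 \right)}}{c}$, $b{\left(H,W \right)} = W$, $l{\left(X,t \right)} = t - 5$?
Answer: $\frac{3481}{16} \approx 217.56$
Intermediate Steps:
$l{\left(X,t \right)} = -5 + t$
$u{\left(c,k \right)} = - \frac{5}{c}$
$E{\left(I \right)} = 4 I \left(-5 + I\right)$ ($E{\left(I \right)} = I 4 \left(-5 + I\right) = 4 I \left(-5 + I\right)$)
$\left(u{\left(-4,9 \right)} + E{\left(4 \right)}\right)^{2} = \left(- \frac{5}{-4} + 4 \cdot 4 \left(-5 + 4\right)\right)^{2} = \left(\left(-5\right) \left(- \frac{1}{4}\right) + 4 \cdot 4 \left(-1\right)\right)^{2} = \left(\frac{5}{4} - 16\right)^{2} = \left(- \frac{59}{4}\right)^{2} = \frac{3481}{16}$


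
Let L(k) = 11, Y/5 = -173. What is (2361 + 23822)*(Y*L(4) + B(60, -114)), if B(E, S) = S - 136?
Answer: -255676995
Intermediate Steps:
Y = -865 (Y = 5*(-173) = -865)
B(E, S) = -136 + S
(2361 + 23822)*(Y*L(4) + B(60, -114)) = (2361 + 23822)*(-865*11 + (-136 - 114)) = 26183*(-9515 - 250) = 26183*(-9765) = -255676995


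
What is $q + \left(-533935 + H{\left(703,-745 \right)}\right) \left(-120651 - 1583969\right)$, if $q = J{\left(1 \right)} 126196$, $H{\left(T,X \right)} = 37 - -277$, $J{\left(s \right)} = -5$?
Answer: $909620398040$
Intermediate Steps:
$H{\left(T,X \right)} = 314$ ($H{\left(T,X \right)} = 37 + 277 = 314$)
$q = -630980$ ($q = \left(-5\right) 126196 = -630980$)
$q + \left(-533935 + H{\left(703,-745 \right)}\right) \left(-120651 - 1583969\right) = -630980 + \left(-533935 + 314\right) \left(-120651 - 1583969\right) = -630980 - -909621029020 = -630980 + 909621029020 = 909620398040$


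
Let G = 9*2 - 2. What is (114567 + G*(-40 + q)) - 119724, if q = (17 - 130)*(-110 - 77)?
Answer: 332299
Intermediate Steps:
G = 16 (G = 18 - 2 = 16)
q = 21131 (q = -113*(-187) = 21131)
(114567 + G*(-40 + q)) - 119724 = (114567 + 16*(-40 + 21131)) - 119724 = (114567 + 16*21091) - 119724 = (114567 + 337456) - 119724 = 452023 - 119724 = 332299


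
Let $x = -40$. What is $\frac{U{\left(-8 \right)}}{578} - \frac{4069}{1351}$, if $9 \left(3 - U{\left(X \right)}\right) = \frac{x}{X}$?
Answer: $- \frac{10568608}{3513951} \approx -3.0076$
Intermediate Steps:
$U{\left(X \right)} = 3 + \frac{40}{9 X}$ ($U{\left(X \right)} = 3 - \frac{\left(-40\right) \frac{1}{X}}{9} = 3 + \frac{40}{9 X}$)
$\frac{U{\left(-8 \right)}}{578} - \frac{4069}{1351} = \frac{3 + \frac{40}{9 \left(-8\right)}}{578} - \frac{4069}{1351} = \left(3 + \frac{40}{9} \left(- \frac{1}{8}\right)\right) \frac{1}{578} - \frac{4069}{1351} = \left(3 - \frac{5}{9}\right) \frac{1}{578} - \frac{4069}{1351} = \frac{22}{9} \cdot \frac{1}{578} - \frac{4069}{1351} = \frac{11}{2601} - \frac{4069}{1351} = - \frac{10568608}{3513951}$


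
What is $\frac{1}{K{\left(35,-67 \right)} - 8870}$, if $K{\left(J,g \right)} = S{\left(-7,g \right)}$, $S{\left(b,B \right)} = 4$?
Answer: $- \frac{1}{8866} \approx -0.00011279$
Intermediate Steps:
$K{\left(J,g \right)} = 4$
$\frac{1}{K{\left(35,-67 \right)} - 8870} = \frac{1}{4 - 8870} = \frac{1}{-8866} = - \frac{1}{8866}$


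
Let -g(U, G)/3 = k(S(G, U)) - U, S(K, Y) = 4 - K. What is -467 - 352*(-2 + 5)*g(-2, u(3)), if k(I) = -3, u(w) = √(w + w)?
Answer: -3635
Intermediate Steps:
u(w) = √2*√w (u(w) = √(2*w) = √2*√w)
g(U, G) = 9 + 3*U (g(U, G) = -3*(-3 - U) = 9 + 3*U)
-467 - 352*(-2 + 5)*g(-2, u(3)) = -467 - 352*(-2 + 5)*(9 + 3*(-2)) = -467 - 1056*(9 - 6) = -467 - 1056*3 = -467 - 352*9 = -467 - 3168 = -3635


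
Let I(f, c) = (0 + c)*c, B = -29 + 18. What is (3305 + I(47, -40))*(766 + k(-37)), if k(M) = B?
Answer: 3703275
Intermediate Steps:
B = -11
I(f, c) = c**2 (I(f, c) = c*c = c**2)
k(M) = -11
(3305 + I(47, -40))*(766 + k(-37)) = (3305 + (-40)**2)*(766 - 11) = (3305 + 1600)*755 = 4905*755 = 3703275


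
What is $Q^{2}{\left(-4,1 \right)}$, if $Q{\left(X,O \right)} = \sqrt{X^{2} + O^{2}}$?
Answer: $17$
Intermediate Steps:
$Q{\left(X,O \right)} = \sqrt{O^{2} + X^{2}}$
$Q^{2}{\left(-4,1 \right)} = \left(\sqrt{1^{2} + \left(-4\right)^{2}}\right)^{2} = \left(\sqrt{1 + 16}\right)^{2} = \left(\sqrt{17}\right)^{2} = 17$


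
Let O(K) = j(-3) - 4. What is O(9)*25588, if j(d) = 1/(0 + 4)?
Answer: -95955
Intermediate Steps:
j(d) = 1/4
O(K) = -15/4 (O(K) = 1/4 - 4 = -15/4)
O(9)*25588 = -15/4*25588 = -95955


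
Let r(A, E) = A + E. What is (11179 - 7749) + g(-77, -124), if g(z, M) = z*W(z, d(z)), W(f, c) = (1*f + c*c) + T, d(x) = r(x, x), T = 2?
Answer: -1816927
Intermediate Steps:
d(x) = 2*x (d(x) = x + x = 2*x)
W(f, c) = 2 + f + c² (W(f, c) = (1*f + c*c) + 2 = (f + c²) + 2 = 2 + f + c²)
g(z, M) = z*(2 + z + 4*z²) (g(z, M) = z*(2 + z + (2*z)²) = z*(2 + z + 4*z²))
(11179 - 7749) + g(-77, -124) = (11179 - 7749) - 77*(2 - 77 + 4*(-77)²) = 3430 - 77*(2 - 77 + 4*5929) = 3430 - 77*(2 - 77 + 23716) = 3430 - 77*23641 = 3430 - 1820357 = -1816927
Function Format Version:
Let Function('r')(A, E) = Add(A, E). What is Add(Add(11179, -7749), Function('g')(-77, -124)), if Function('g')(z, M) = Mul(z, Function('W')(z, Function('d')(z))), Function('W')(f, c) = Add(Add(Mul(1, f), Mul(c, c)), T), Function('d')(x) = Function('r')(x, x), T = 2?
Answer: -1816927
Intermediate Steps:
Function('d')(x) = Mul(2, x) (Function('d')(x) = Add(x, x) = Mul(2, x))
Function('W')(f, c) = Add(2, f, Pow(c, 2)) (Function('W')(f, c) = Add(Add(Mul(1, f), Mul(c, c)), 2) = Add(Add(f, Pow(c, 2)), 2) = Add(2, f, Pow(c, 2)))
Function('g')(z, M) = Mul(z, Add(2, z, Mul(4, Pow(z, 2)))) (Function('g')(z, M) = Mul(z, Add(2, z, Pow(Mul(2, z), 2))) = Mul(z, Add(2, z, Mul(4, Pow(z, 2)))))
Add(Add(11179, -7749), Function('g')(-77, -124)) = Add(Add(11179, -7749), Mul(-77, Add(2, -77, Mul(4, Pow(-77, 2))))) = Add(3430, Mul(-77, Add(2, -77, Mul(4, 5929)))) = Add(3430, Mul(-77, Add(2, -77, 23716))) = Add(3430, Mul(-77, 23641)) = Add(3430, -1820357) = -1816927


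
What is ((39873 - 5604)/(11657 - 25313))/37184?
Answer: -11423/169261568 ≈ -6.7487e-5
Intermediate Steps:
((39873 - 5604)/(11657 - 25313))/37184 = (34269/(-13656))*(1/37184) = (34269*(-1/13656))*(1/37184) = -11423/4552*1/37184 = -11423/169261568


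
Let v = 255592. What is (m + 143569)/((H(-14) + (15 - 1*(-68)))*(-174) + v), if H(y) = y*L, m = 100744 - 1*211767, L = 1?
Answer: 16273/121793 ≈ 0.13361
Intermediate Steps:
m = -111023 (m = 100744 - 211767 = -111023)
H(y) = y (H(y) = y*1 = y)
(m + 143569)/((H(-14) + (15 - 1*(-68)))*(-174) + v) = (-111023 + 143569)/((-14 + (15 - 1*(-68)))*(-174) + 255592) = 32546/((-14 + (15 + 68))*(-174) + 255592) = 32546/((-14 + 83)*(-174) + 255592) = 32546/(69*(-174) + 255592) = 32546/(-12006 + 255592) = 32546/243586 = 32546*(1/243586) = 16273/121793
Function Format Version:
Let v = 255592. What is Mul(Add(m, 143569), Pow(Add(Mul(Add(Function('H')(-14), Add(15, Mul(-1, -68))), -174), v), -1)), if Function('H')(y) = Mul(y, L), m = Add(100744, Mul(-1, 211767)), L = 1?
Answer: Rational(16273, 121793) ≈ 0.13361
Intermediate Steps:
m = -111023 (m = Add(100744, -211767) = -111023)
Function('H')(y) = y (Function('H')(y) = Mul(y, 1) = y)
Mul(Add(m, 143569), Pow(Add(Mul(Add(Function('H')(-14), Add(15, Mul(-1, -68))), -174), v), -1)) = Mul(Add(-111023, 143569), Pow(Add(Mul(Add(-14, Add(15, Mul(-1, -68))), -174), 255592), -1)) = Mul(32546, Pow(Add(Mul(Add(-14, Add(15, 68)), -174), 255592), -1)) = Mul(32546, Pow(Add(Mul(Add(-14, 83), -174), 255592), -1)) = Mul(32546, Pow(Add(Mul(69, -174), 255592), -1)) = Mul(32546, Pow(Add(-12006, 255592), -1)) = Mul(32546, Pow(243586, -1)) = Mul(32546, Rational(1, 243586)) = Rational(16273, 121793)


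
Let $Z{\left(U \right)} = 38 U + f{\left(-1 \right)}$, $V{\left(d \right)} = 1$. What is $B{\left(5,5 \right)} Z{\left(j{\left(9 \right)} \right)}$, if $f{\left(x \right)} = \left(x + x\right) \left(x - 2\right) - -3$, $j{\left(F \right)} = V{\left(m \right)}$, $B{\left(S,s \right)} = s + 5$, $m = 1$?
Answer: $470$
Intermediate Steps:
$B{\left(S,s \right)} = 5 + s$
$j{\left(F \right)} = 1$
$f{\left(x \right)} = 3 + 2 x \left(-2 + x\right)$ ($f{\left(x \right)} = 2 x \left(-2 + x\right) + 3 = 3 + 2 x \left(-2 + x\right)$)
$Z{\left(U \right)} = 9 + 38 U$ ($Z{\left(U \right)} = 38 U + \left(3 - -4 + 2 \left(-1\right)^{2}\right) = 38 U + \left(3 + 4 + 2 \cdot 1\right) = 38 U + \left(3 + 4 + 2\right) = 38 U + 9 = 9 + 38 U$)
$B{\left(5,5 \right)} Z{\left(j{\left(9 \right)} \right)} = \left(5 + 5\right) \left(9 + 38 \cdot 1\right) = 10 \left(9 + 38\right) = 10 \cdot 47 = 470$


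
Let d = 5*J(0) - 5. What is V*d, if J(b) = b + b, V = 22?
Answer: -110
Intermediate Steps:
J(b) = 2*b
d = -5 (d = 5*(2*0) - 5 = 5*0 - 5 = 0 - 5 = -5)
V*d = 22*(-5) = -110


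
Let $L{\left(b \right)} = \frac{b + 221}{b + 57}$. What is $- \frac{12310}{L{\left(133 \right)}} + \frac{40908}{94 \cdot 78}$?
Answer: $- \frac{713930557}{108147} \approx -6601.5$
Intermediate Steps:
$L{\left(b \right)} = \frac{221 + b}{57 + b}$
$- \frac{12310}{L{\left(133 \right)}} + \frac{40908}{94 \cdot 78} = - \frac{12310}{\frac{1}{57 + 133} \left(221 + 133\right)} + \frac{40908}{94 \cdot 78} = - \frac{12310}{\frac{1}{190} \cdot 354} + \frac{40908}{7332} = - \frac{12310}{\frac{1}{190} \cdot 354} + 40908 \cdot \frac{1}{7332} = - \frac{12310}{\frac{177}{95}} + \frac{3409}{611} = \left(-12310\right) \frac{95}{177} + \frac{3409}{611} = - \frac{1169450}{177} + \frac{3409}{611} = - \frac{713930557}{108147}$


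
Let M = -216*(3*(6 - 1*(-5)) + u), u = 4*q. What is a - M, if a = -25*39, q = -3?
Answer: 3561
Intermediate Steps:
u = -12 (u = 4*(-3) = -12)
a = -975
M = -4536 (M = -216*(3*(6 - 1*(-5)) - 12) = -216*(3*(6 + 5) - 12) = -216*(3*11 - 12) = -216*(33 - 12) = -216*21 = -4536)
a - M = -975 - 1*(-4536) = -975 + 4536 = 3561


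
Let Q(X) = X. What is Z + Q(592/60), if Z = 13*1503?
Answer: 293233/15 ≈ 19549.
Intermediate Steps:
Z = 19539
Z + Q(592/60) = 19539 + 592/60 = 19539 + 592*(1/60) = 19539 + 148/15 = 293233/15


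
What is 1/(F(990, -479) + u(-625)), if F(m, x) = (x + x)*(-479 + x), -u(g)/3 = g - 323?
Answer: 1/920608 ≈ 1.0862e-6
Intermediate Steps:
u(g) = 969 - 3*g (u(g) = -3*(g - 323) = -3*(-323 + g) = 969 - 3*g)
F(m, x) = 2*x*(-479 + x) (F(m, x) = (2*x)*(-479 + x) = 2*x*(-479 + x))
1/(F(990, -479) + u(-625)) = 1/(2*(-479)*(-479 - 479) + (969 - 3*(-625))) = 1/(2*(-479)*(-958) + (969 + 1875)) = 1/(917764 + 2844) = 1/920608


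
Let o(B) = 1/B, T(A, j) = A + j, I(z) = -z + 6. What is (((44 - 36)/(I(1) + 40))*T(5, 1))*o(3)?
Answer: 16/45 ≈ 0.35556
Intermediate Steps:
I(z) = 6 - z
(((44 - 36)/(I(1) + 40))*T(5, 1))*o(3) = (((44 - 36)/((6 - 1*1) + 40))*(5 + 1))/3 = ((8/((6 - 1) + 40))*6)*(1/3) = ((8/(5 + 40))*6)*(1/3) = ((8/45)*6)*(1/3) = (16/15)*(1/3) = 16/45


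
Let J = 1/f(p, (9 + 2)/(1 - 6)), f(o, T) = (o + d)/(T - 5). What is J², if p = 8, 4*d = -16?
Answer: 81/25 ≈ 3.2400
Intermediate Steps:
d = -4 (d = (¼)*(-16) = -4)
f(o, T) = (-4 + o)/(-5 + T) (f(o, T) = (o - 4)/(T - 5) = (-4 + o)/(-5 + T))
J = -9/5 (J = 1/((-4 + 8)/(-5 + (9 + 2)/(1 - 6))) = 1/(4/(-5 + 11/(-5))) = 1/(4/(-5 + 11*(-⅕))) = 1/(4/(-5 - 11/5)) = 1/(4/(-36/5)) = 1/(-5/36*4) = 1/(-5/9) = -9/5 ≈ -1.8000)
J² = (-9/5)² = 81/25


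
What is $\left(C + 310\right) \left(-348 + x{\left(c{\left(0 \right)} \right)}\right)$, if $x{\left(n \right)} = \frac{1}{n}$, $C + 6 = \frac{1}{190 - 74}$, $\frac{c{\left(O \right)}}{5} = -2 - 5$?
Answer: $- \frac{85912593}{812} \approx -1.058 \cdot 10^{5}$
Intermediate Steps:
$c{\left(O \right)} = -35$ ($c{\left(O \right)} = 5 \left(-2 - 5\right) = 5 \left(-7\right) = -35$)
$C = - \frac{695}{116}$ ($C = -6 + \frac{1}{190 - 74} = -6 + \frac{1}{116} = - \frac{695}{116} \approx -5.9914$)
$\left(C + 310\right) \left(-348 + x{\left(c{\left(0 \right)} \right)}\right) = \left(- \frac{695}{116} + 310\right) \left(-348 + \frac{1}{-35}\right) = \frac{35265 \left(-348 - \frac{1}{35}\right)}{116} = \frac{35265}{116} \left(- \frac{12181}{35}\right) = - \frac{85912593}{812}$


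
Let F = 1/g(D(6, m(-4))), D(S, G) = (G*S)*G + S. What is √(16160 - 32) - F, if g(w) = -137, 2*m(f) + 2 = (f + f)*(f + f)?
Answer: 1/137 + 48*√7 ≈ 127.00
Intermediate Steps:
m(f) = -1 + 2*f² (m(f) = -1 + ((f + f)*(f + f))/2 = -1 + ((2*f)*(2*f))/2 = -1 + (4*f²)/2 = -1 + 2*f²)
D(S, G) = S + S*G² (D(S, G) = S*G² + S = S + S*G²)
F = -1/137 (F = 1/(-137) = -1/137 ≈ -0.0072993)
√(16160 - 32) - F = √(16160 - 32) - 1*(-1/137) = √16128 + 1/137 = 48*√7 + 1/137 = 1/137 + 48*√7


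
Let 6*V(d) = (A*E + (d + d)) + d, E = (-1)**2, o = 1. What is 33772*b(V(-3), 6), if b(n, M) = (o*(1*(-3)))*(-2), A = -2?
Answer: 202632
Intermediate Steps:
E = 1
V(d) = -1/3 + d/2 (V(d) = ((-2*1 + (d + d)) + d)/6 = ((-2 + 2*d) + d)/6 = (-2 + 3*d)/6 = -1/3 + d/2)
b(n, M) = 6 (b(n, M) = (1*(1*(-3)))*(-2) = (1*(-3))*(-2) = -3*(-2) = 6)
33772*b(V(-3), 6) = 33772*6 = 202632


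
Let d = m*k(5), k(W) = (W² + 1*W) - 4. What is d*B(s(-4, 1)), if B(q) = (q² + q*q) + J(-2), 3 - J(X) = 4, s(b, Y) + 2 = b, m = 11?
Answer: 20306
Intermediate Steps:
s(b, Y) = -2 + b
J(X) = -1 (J(X) = 3 - 1*4 = 3 - 4 = -1)
k(W) = -4 + W + W² (k(W) = (W² + W) - 4 = (W + W²) - 4 = -4 + W + W²)
B(q) = -1 + 2*q² (B(q) = (q² + q*q) - 1 = (q² + q²) - 1 = 2*q² - 1 = -1 + 2*q²)
d = 286 (d = 11*(-4 + 5 + 5²) = 11*(-4 + 5 + 25) = 11*26 = 286)
d*B(s(-4, 1)) = 286*(-1 + 2*(-2 - 4)²) = 286*(-1 + 2*(-6)²) = 286*(-1 + 2*36) = 286*(-1 + 72) = 286*71 = 20306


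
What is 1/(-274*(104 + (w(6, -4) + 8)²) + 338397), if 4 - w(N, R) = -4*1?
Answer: 1/239757 ≈ 4.1709e-6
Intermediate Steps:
w(N, R) = 8 (w(N, R) = 4 - (-4) = 4 - 1*(-4) = 4 + 4 = 8)
1/(-274*(104 + (w(6, -4) + 8)²) + 338397) = 1/(-274*(104 + (8 + 8)²) + 338397) = 1/(-274*(104 + 16²) + 338397) = 1/(-274*(104 + 256) + 338397) = 1/(-274*360 + 338397) = 1/(-98640 + 338397) = 1/239757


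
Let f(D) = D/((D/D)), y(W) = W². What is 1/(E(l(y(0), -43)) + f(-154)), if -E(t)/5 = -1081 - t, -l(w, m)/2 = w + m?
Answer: 1/5681 ≈ 0.00017603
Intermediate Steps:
f(D) = D (f(D) = D/1 = D*1 = D)
l(w, m) = -2*m - 2*w (l(w, m) = -2*(w + m) = -2*(m + w) = -2*m - 2*w)
E(t) = 5405 + 5*t (E(t) = -5*(-1081 - t) = 5405 + 5*t)
1/(E(l(y(0), -43)) + f(-154)) = 1/((5405 + 5*(-2*(-43) - 2*0²)) - 154) = 1/((5405 + 5*(86 - 2*0)) - 154) = 1/((5405 + 5*(86 + 0)) - 154) = 1/((5405 + 5*86) - 154) = 1/((5405 + 430) - 154) = 1/(5835 - 154) = 1/5681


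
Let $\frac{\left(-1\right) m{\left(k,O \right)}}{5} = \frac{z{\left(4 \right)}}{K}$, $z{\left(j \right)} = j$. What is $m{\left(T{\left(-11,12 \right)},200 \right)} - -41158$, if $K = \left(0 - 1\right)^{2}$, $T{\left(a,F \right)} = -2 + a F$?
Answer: $41138$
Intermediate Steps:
$T{\left(a,F \right)} = -2 + F a$
$K = 1$ ($K = \left(-1\right)^{2} = 1$)
$m{\left(k,O \right)} = -20$ ($m{\left(k,O \right)} = - 5 \cdot \frac{4}{1} = - 5 \cdot 4 \cdot 1 = \left(-5\right) 4 = -20$)
$m{\left(T{\left(-11,12 \right)},200 \right)} - -41158 = -20 - -41158 = -20 + 41158 = 41138$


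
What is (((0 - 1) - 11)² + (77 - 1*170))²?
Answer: 2601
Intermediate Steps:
(((0 - 1) - 11)² + (77 - 1*170))² = ((-1 - 11)² + (77 - 170))² = ((-12)² - 93)² = (144 - 93)² = 51² = 2601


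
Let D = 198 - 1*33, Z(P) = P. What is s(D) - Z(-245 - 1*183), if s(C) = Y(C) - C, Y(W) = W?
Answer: 428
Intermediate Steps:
D = 165 (D = 198 - 33 = 165)
s(C) = 0 (s(C) = C - C = 0)
s(D) - Z(-245 - 1*183) = 0 - (-245 - 1*183) = 0 - (-245 - 183) = 0 - 1*(-428) = 0 + 428 = 428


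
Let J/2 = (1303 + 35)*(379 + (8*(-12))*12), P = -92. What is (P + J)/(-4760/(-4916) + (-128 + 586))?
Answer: -317794820/70509 ≈ -4507.2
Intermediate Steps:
J = -2068548 (J = 2*((1303 + 35)*(379 + (8*(-12))*12)) = 2*(1338*(379 - 96*12)) = 2*(1338*(379 - 1152)) = 2*(1338*(-773)) = 2*(-1034274) = -2068548)
(P + J)/(-4760/(-4916) + (-128 + 586)) = (-92 - 2068548)/(-4760/(-4916) + (-128 + 586)) = -2068640/(-4760*(-1/4916) + 458) = -2068640/(1190/1229 + 458) = -2068640/564072/1229 = -2068640*1229/564072 = -317794820/70509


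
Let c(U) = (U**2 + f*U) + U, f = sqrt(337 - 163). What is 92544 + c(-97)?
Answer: 101856 - 97*sqrt(174) ≈ 1.0058e+5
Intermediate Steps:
f = sqrt(174) ≈ 13.191
c(U) = U + U**2 + U*sqrt(174) (c(U) = (U**2 + sqrt(174)*U) + U = (U**2 + U*sqrt(174)) + U = U + U**2 + U*sqrt(174))
92544 + c(-97) = 92544 - 97*(1 - 97 + sqrt(174)) = 92544 - 97*(-96 + sqrt(174)) = 92544 + (9312 - 97*sqrt(174)) = 101856 - 97*sqrt(174)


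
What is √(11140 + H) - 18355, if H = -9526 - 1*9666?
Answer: -18355 + 2*I*√2013 ≈ -18355.0 + 89.733*I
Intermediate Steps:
H = -19192 (H = -9526 - 9666 = -19192)
√(11140 + H) - 18355 = √(11140 - 19192) - 18355 = √(-8052) - 18355 = 2*I*√2013 - 18355 = -18355 + 2*I*√2013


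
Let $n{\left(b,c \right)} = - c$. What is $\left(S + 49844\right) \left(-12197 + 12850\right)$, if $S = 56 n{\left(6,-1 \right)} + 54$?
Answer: $32619962$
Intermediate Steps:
$S = 110$ ($S = 56 \left(\left(-1\right) \left(-1\right)\right) + 54 = 56 \cdot 1 + 54 = 56 + 54 = 110$)
$\left(S + 49844\right) \left(-12197 + 12850\right) = \left(110 + 49844\right) \left(-12197 + 12850\right) = 49954 \cdot 653 = 32619962$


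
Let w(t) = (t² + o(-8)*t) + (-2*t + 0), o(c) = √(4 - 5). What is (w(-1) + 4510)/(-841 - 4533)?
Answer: -4513/5374 + I/5374 ≈ -0.83978 + 0.00018608*I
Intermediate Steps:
o(c) = I (o(c) = √(-1) = I)
w(t) = t² - 2*t + I*t (w(t) = (t² + I*t) + (-2*t + 0) = (t² + I*t) - 2*t = t² - 2*t + I*t)
(w(-1) + 4510)/(-841 - 4533) = (-(-2 + I - 1) + 4510)/(-841 - 4533) = (-(-3 + I) + 4510)/(-5374) = ((3 - I) + 4510)*(-1/5374) = (4513 - I)*(-1/5374) = -4513/5374 + I/5374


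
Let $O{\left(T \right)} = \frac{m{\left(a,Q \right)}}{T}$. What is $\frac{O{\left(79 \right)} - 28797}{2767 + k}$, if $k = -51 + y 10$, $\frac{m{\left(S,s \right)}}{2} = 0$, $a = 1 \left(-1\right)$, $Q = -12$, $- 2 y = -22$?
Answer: $- \frac{9599}{942} \approx -10.19$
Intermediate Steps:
$y = 11$ ($y = \left(- \frac{1}{2}\right) \left(-22\right) = 11$)
$a = -1$
$m{\left(S,s \right)} = 0$ ($m{\left(S,s \right)} = 2 \cdot 0 = 0$)
$O{\left(T \right)} = 0$ ($O{\left(T \right)} = \frac{0}{T} = 0$)
$k = 59$ ($k = -51 + 11 \cdot 10 = -51 + 110 = 59$)
$\frac{O{\left(79 \right)} - 28797}{2767 + k} = \frac{0 - 28797}{2767 + 59} = - \frac{28797}{2826} = \left(-28797\right) \frac{1}{2826} = - \frac{9599}{942}$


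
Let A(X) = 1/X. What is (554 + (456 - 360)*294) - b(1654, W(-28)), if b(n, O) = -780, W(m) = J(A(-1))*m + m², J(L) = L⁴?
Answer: 29558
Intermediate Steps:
W(m) = m + m² (W(m) = (1/(-1))⁴*m + m² = (-1)⁴*m + m² = 1*m + m² = m + m²)
(554 + (456 - 360)*294) - b(1654, W(-28)) = (554 + (456 - 360)*294) - 1*(-780) = (554 + 96*294) + 780 = (554 + 28224) + 780 = 28778 + 780 = 29558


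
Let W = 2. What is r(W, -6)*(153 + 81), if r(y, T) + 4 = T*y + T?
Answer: -5148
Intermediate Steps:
r(y, T) = -4 + T + T*y (r(y, T) = -4 + (T*y + T) = -4 + (T + T*y) = -4 + T + T*y)
r(W, -6)*(153 + 81) = (-4 - 6 - 6*2)*(153 + 81) = (-4 - 6 - 12)*234 = -22*234 = -5148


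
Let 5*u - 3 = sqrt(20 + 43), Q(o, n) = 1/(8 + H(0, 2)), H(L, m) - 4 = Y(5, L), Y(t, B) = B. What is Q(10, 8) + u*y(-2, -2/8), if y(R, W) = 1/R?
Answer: -13/60 - 3*sqrt(7)/10 ≈ -1.0104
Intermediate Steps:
H(L, m) = 4 + L
Q(o, n) = 1/12 (Q(o, n) = 1/(8 + (4 + 0)) = 1/(8 + 4) = 1/12)
u = 3/5 + 3*sqrt(7)/5 (u = 3/5 + sqrt(20 + 43)/5 = 3/5 + sqrt(63)/5 = 3/5 + (3*sqrt(7))/5 = 3/5 + 3*sqrt(7)/5 ≈ 2.1875)
Q(10, 8) + u*y(-2, -2/8) = 1/12 + (3/5 + 3*sqrt(7)/5)/(-2) = 1/12 + (3/5 + 3*sqrt(7)/5)*(-1/2) = 1/12 + (-3/10 - 3*sqrt(7)/10) = -13/60 - 3*sqrt(7)/10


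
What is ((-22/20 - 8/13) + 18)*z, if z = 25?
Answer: 10585/26 ≈ 407.12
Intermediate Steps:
((-22/20 - 8/13) + 18)*z = ((-22/20 - 8/13) + 18)*25 = ((-22*1/20 - 8*1/13) + 18)*25 = ((-11/10 - 8/13) + 18)*25 = (-223/130 + 18)*25 = (2117/130)*25 = 10585/26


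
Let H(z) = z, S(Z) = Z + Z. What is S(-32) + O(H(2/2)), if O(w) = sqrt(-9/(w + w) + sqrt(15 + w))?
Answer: -64 + I*sqrt(2)/2 ≈ -64.0 + 0.70711*I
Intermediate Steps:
S(Z) = 2*Z
O(w) = sqrt(sqrt(15 + w) - 9/(2*w)) (O(w) = sqrt(-9/(2*w) + sqrt(15 + w)) = sqrt(sqrt(15 + w) - 9/(2*w)))
S(-32) + O(H(2/2)) = 2*(-32) + sqrt(-18/1 + 4*sqrt(15 + 2/2))/2 = -64 + sqrt(-18/1 + 4*sqrt(15 + 2*(1/2)))/2 = -64 + sqrt(-18/1 + 4*sqrt(15 + 1))/2 = -64 + sqrt(-18*1 + 4*sqrt(16))/2 = -64 + sqrt(-18 + 4*4)/2 = -64 + sqrt(-18 + 16)/2 = -64 + sqrt(-2)/2 = -64 + (I*sqrt(2))/2 = -64 + I*sqrt(2)/2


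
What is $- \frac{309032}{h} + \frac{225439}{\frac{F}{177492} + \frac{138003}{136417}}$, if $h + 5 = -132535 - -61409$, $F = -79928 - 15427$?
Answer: $\frac{2193642973367378444}{4616034366123} \approx 4.7522 \cdot 10^{5}$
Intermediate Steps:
$F = -95355$
$h = -71131$ ($h = -5 - 71126 = -71131$)
$- \frac{309032}{h} + \frac{225439}{\frac{F}{177492} + \frac{138003}{136417}} = - \frac{309032}{-71131} + \frac{225439}{- \frac{95355}{177492} + \frac{138003}{136417}} = \left(-309032\right) \left(- \frac{1}{71131}\right) + \frac{225439}{\left(-95355\right) \frac{1}{177492} + 138003 \cdot \frac{1}{136417}} = \frac{309032}{71131} + \frac{225439}{- \frac{31785}{59164} + \frac{138003}{136417}} = \frac{309032}{71131} + \frac{225439}{\frac{3828795147}{8070975388}} = \frac{309032}{71131} + 225439 \cdot \frac{8070975388}{3828795147} = \frac{309032}{71131} + \frac{30839196957548}{64894833} = \frac{2193642973367378444}{4616034366123}$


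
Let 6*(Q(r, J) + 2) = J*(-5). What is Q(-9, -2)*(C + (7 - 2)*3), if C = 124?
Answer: -139/3 ≈ -46.333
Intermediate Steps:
Q(r, J) = -2 - 5*J/6 (Q(r, J) = -2 + (J*(-5))/6 = -2 + (-5*J)/6 = -2 - 5*J/6)
Q(-9, -2)*(C + (7 - 2)*3) = (-2 - ⅚*(-2))*(124 + (7 - 2)*3) = (-2 + 5/3)*(124 + 5*3) = -(124 + 15)/3 = -⅓*139 = -139/3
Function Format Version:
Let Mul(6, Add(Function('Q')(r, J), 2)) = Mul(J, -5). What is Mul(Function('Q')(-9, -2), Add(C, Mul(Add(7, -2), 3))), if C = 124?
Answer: Rational(-139, 3) ≈ -46.333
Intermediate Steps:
Function('Q')(r, J) = Add(-2, Mul(Rational(-5, 6), J)) (Function('Q')(r, J) = Add(-2, Mul(Rational(1, 6), Mul(J, -5))) = Add(-2, Mul(Rational(1, 6), Mul(-5, J))) = Add(-2, Mul(Rational(-5, 6), J)))
Mul(Function('Q')(-9, -2), Add(C, Mul(Add(7, -2), 3))) = Mul(Add(-2, Mul(Rational(-5, 6), -2)), Add(124, Mul(Add(7, -2), 3))) = Mul(Add(-2, Rational(5, 3)), Add(124, Mul(5, 3))) = Mul(Rational(-1, 3), Add(124, 15)) = Mul(Rational(-1, 3), 139) = Rational(-139, 3)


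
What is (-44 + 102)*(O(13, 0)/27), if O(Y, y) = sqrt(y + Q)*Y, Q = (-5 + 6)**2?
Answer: 754/27 ≈ 27.926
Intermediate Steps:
Q = 1 (Q = 1**2 = 1)
O(Y, y) = Y*sqrt(1 + y) (O(Y, y) = sqrt(y + 1)*Y = sqrt(1 + y)*Y = Y*sqrt(1 + y))
(-44 + 102)*(O(13, 0)/27) = (-44 + 102)*((13*sqrt(1 + 0))/27) = 58*((13*sqrt(1))*(1/27)) = 58*((13*1)*(1/27)) = 58*(13*(1/27)) = 58*(13/27) = 754/27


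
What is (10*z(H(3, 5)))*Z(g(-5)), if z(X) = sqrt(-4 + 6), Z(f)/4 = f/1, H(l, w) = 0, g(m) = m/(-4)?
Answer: 50*sqrt(2) ≈ 70.711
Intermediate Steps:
g(m) = -m/4 (g(m) = m*(-1/4) = -m/4)
Z(f) = 4*f (Z(f) = 4*(f/1) = 4*(f*1) = 4*f)
z(X) = sqrt(2)
(10*z(H(3, 5)))*Z(g(-5)) = (10*sqrt(2))*(4*(-1/4*(-5))) = (10*sqrt(2))*(4*(5/4)) = (10*sqrt(2))*5 = 50*sqrt(2)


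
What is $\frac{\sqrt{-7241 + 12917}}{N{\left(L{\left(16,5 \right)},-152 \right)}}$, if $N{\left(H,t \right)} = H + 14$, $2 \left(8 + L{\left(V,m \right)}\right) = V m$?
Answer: $\frac{\sqrt{1419}}{23} \approx 1.6378$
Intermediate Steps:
$L{\left(V,m \right)} = -8 + \frac{V m}{2}$
$N{\left(H,t \right)} = 14 + H$
$\frac{\sqrt{-7241 + 12917}}{N{\left(L{\left(16,5 \right)},-152 \right)}} = \frac{\sqrt{-7241 + 12917}}{14 - \left(8 - 40\right)} = \frac{\sqrt{5676}}{14 + \left(-8 + 40\right)} = \frac{2 \sqrt{1419}}{14 + 32} = \frac{2 \sqrt{1419}}{46} = 2 \sqrt{1419} \cdot \frac{1}{46} = \frac{\sqrt{1419}}{23}$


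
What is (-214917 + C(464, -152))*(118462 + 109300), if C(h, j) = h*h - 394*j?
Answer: 13726532454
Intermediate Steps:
C(h, j) = h² - 394*j
(-214917 + C(464, -152))*(118462 + 109300) = (-214917 + (464² - 394*(-152)))*(118462 + 109300) = (-214917 + (215296 + 59888))*227762 = (-214917 + 275184)*227762 = 60267*227762 = 13726532454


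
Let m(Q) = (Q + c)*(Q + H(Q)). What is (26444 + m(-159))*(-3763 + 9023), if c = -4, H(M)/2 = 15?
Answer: 249697460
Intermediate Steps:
H(M) = 30 (H(M) = 2*15 = 30)
m(Q) = (-4 + Q)*(30 + Q) (m(Q) = (Q - 4)*(Q + 30) = (-4 + Q)*(30 + Q))
(26444 + m(-159))*(-3763 + 9023) = (26444 + (-120 + (-159)**2 + 26*(-159)))*(-3763 + 9023) = (26444 + (-120 + 25281 - 4134))*5260 = (26444 + 21027)*5260 = 47471*5260 = 249697460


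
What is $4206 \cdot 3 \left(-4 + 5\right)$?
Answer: $12618$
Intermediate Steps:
$4206 \cdot 3 \left(-4 + 5\right) = 4206 \cdot 3 \cdot 1 = 4206 \cdot 3 = 12618$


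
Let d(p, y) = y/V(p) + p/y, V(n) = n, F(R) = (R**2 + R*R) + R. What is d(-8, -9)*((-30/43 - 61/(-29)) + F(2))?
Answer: 23705/1032 ≈ 22.970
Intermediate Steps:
F(R) = R + 2*R**2 (F(R) = (R**2 + R**2) + R = 2*R**2 + R = R + 2*R**2)
d(p, y) = p/y + y/p (d(p, y) = y/p + p/y = p/y + y/p)
d(-8, -9)*((-30/43 - 61/(-29)) + F(2)) = (-8/(-9) - 9/(-8))*((-30/43 - 61/(-29)) + 2*(1 + 2*2)) = (-8*(-1/9) - 9*(-1/8))*((-30*1/43 - 61*(-1/29)) + 2*(1 + 4)) = (8/9 + 9/8)*((-30/43 + 61/29) + 2*5) = 145*(1753/1247 + 10)/72 = (145/72)*(14223/1247) = 23705/1032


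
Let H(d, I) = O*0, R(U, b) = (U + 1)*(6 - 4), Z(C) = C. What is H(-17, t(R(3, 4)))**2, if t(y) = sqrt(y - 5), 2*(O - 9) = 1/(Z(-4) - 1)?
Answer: 0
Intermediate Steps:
O = 89/10 (O = 9 + 1/(2*(-4 - 1)) = 9 + (1/2)/(-5) = 9 + (1/2)*(-1/5) = 9 - 1/10 = 89/10 ≈ 8.9000)
R(U, b) = 2 + 2*U (R(U, b) = (1 + U)*2 = 2 + 2*U)
t(y) = sqrt(-5 + y)
H(d, I) = 0 (H(d, I) = (89/10)*0 = 0)
H(-17, t(R(3, 4)))**2 = 0**2 = 0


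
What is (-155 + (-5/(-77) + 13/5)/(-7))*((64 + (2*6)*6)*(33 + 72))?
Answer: -170850408/77 ≈ -2.2188e+6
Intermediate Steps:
(-155 + (-5/(-77) + 13/5)/(-7))*((64 + (2*6)*6)*(33 + 72)) = (-155 + (-5*(-1/77) + 13*(⅕))*(-⅐))*((64 + 12*6)*105) = (-155 + (5/77 + 13/5)*(-⅐))*((64 + 72)*105) = (-155 + (1026/385)*(-⅐))*(136*105) = (-155 - 1026/2695)*14280 = -418751/2695*14280 = -170850408/77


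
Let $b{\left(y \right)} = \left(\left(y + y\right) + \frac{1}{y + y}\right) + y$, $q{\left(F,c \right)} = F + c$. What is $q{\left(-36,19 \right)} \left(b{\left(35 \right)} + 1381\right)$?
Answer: $- \frac{1768357}{70} \approx -25262.0$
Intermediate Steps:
$b{\left(y \right)} = \frac{1}{2 y} + 3 y$ ($b{\left(y \right)} = \left(2 y + \frac{1}{2 y}\right) + y = \left(\frac{1}{2 y} + 2 y\right) + y = \frac{1}{2 y} + 3 y$)
$q{\left(-36,19 \right)} \left(b{\left(35 \right)} + 1381\right) = \left(-36 + 19\right) \left(\left(\frac{1}{2 \cdot 35} + 3 \cdot 35\right) + 1381\right) = - 17 \left(\left(\frac{1}{2} \cdot \frac{1}{35} + 105\right) + 1381\right) = - 17 \left(\left(\frac{1}{70} + 105\right) + 1381\right) = - 17 \left(\frac{7351}{70} + 1381\right) = \left(-17\right) \frac{104021}{70} = - \frac{1768357}{70}$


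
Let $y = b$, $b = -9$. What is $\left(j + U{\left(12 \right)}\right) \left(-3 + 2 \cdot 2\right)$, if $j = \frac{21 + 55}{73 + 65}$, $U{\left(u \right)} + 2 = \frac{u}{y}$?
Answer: $- \frac{64}{23} \approx -2.7826$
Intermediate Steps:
$y = -9$
$U{\left(u \right)} = -2 - \frac{u}{9}$ ($U{\left(u \right)} = -2 + \frac{u}{-9} = -2 + u \left(- \frac{1}{9}\right) = -2 - \frac{u}{9}$)
$j = \frac{38}{69}$ ($j = \frac{76}{138} = 76 \cdot \frac{1}{138} = \frac{38}{69} \approx 0.55072$)
$\left(j + U{\left(12 \right)}\right) \left(-3 + 2 \cdot 2\right) = \left(\frac{38}{69} - \frac{10}{3}\right) \left(-3 + 2 \cdot 2\right) = \left(\frac{38}{69} - \frac{10}{3}\right) \left(-3 + 4\right) = \left(\frac{38}{69} - \frac{10}{3}\right) 1 = \left(- \frac{64}{23}\right) 1 = - \frac{64}{23}$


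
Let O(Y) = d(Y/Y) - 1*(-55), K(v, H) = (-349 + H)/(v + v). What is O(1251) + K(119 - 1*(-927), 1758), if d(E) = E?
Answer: 118561/2092 ≈ 56.674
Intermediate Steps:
K(v, H) = (-349 + H)/(2*v) (K(v, H) = (-349 + H)/((2*v)) = (-349 + H)*(1/(2*v)) = (-349 + H)/(2*v))
O(Y) = 56 (O(Y) = Y/Y - 1*(-55) = 1 + 55 = 56)
O(1251) + K(119 - 1*(-927), 1758) = 56 + (-349 + 1758)/(2*(119 - 1*(-927))) = 56 + (½)*1409/(119 + 927) = 56 + (½)*1409/1046 = 56 + (½)*(1/1046)*1409 = 56 + 1409/2092 = 118561/2092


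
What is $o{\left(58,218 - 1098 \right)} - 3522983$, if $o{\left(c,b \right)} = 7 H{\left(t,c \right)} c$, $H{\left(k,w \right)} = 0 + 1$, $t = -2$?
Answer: $-3522577$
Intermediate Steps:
$H{\left(k,w \right)} = 1$
$o{\left(c,b \right)} = 7 c$ ($o{\left(c,b \right)} = 7 \cdot 1 c = 7 c$)
$o{\left(58,218 - 1098 \right)} - 3522983 = 7 \cdot 58 - 3522983 = 406 - 3522983 = -3522577$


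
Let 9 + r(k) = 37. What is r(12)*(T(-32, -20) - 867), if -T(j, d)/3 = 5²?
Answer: -26376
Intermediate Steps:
r(k) = 28 (r(k) = -9 + 37 = 28)
T(j, d) = -75 (T(j, d) = -3*5² = -3*25 = -75)
r(12)*(T(-32, -20) - 867) = 28*(-75 - 867) = 28*(-942) = -26376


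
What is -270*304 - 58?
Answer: -82138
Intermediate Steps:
-270*304 - 58 = -82080 - 58 = -82138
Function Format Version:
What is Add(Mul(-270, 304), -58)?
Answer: -82138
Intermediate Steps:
Add(Mul(-270, 304), -58) = Add(-82080, -58) = -82138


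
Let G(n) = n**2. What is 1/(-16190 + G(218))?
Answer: 1/31334 ≈ 3.1914e-5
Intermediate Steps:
1/(-16190 + G(218)) = 1/(-16190 + 218**2) = 1/(-16190 + 47524) = 1/31334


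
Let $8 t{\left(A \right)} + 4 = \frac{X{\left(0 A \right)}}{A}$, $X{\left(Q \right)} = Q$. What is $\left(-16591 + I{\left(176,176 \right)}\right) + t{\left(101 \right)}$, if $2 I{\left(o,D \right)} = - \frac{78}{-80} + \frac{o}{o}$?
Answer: $- \frac{1327241}{80} \approx -16591.0$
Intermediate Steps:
$t{\left(A \right)} = - \frac{1}{2}$ ($t{\left(A \right)} = - \frac{1}{2} + \frac{0 A \frac{1}{A}}{8} = - \frac{1}{2} + \frac{0 \frac{1}{A}}{8} = - \frac{1}{2} + \frac{1}{8} \cdot 0 = - \frac{1}{2} + 0 = - \frac{1}{2}$)
$I{\left(o,D \right)} = \frac{79}{80}$ ($I{\left(o,D \right)} = \frac{- \frac{78}{-80} + \frac{o}{o}}{2} = \frac{\left(-78\right) \left(- \frac{1}{80}\right) + 1}{2} = \frac{\frac{39}{40} + 1}{2} = \frac{1}{2} \cdot \frac{79}{40} = \frac{79}{80}$)
$\left(-16591 + I{\left(176,176 \right)}\right) + t{\left(101 \right)} = \left(-16591 + \frac{79}{80}\right) - \frac{1}{2} = - \frac{1327201}{80} - \frac{1}{2} = - \frac{1327241}{80}$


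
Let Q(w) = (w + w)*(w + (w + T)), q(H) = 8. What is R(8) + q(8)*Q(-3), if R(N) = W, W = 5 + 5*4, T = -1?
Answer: 361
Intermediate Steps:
W = 25 (W = 5 + 20 = 25)
R(N) = 25
Q(w) = 2*w*(-1 + 2*w) (Q(w) = (w + w)*(w + (w - 1)) = (2*w)*(w + (-1 + w)) = (2*w)*(-1 + 2*w) = 2*w*(-1 + 2*w))
R(8) + q(8)*Q(-3) = 25 + 8*(2*(-3)*(-1 + 2*(-3))) = 25 + 8*(2*(-3)*(-1 - 6)) = 25 + 8*(2*(-3)*(-7)) = 25 + 8*42 = 25 + 336 = 361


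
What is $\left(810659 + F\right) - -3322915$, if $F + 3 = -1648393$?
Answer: $2485178$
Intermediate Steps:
$F = -1648396$ ($F = -3 - 1648393 = -1648396$)
$\left(810659 + F\right) - -3322915 = \left(810659 - 1648396\right) - -3322915 = -837737 + 3322915 = 2485178$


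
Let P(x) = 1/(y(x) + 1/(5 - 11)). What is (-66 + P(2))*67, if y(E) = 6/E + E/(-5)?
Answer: -320796/73 ≈ -4394.5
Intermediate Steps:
y(E) = 6/E - E/5 (y(E) = 6/E + E*(-1/5) = 6/E - E/5)
P(x) = 1/(-1/6 + 6/x - x/5) (P(x) = 1/((6/x - x/5) + 1/(5 - 11)) = 1/((6/x - x/5) + 1/(-6)) = 1/((6/x - x/5) - 1/6) = 1/(-1/6 + 6/x - x/5))
(-66 + P(2))*67 = (-66 - 30*2/(-180 + 5*2 + 6*2**2))*67 = (-66 - 30*2/(-180 + 10 + 6*4))*67 = (-66 - 30*2/(-180 + 10 + 24))*67 = (-66 - 30*2/(-146))*67 = (-66 - 30*2*(-1/146))*67 = (-66 + 30/73)*67 = -4788/73*67 = -320796/73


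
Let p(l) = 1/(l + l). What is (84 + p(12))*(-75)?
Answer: -50425/8 ≈ -6303.1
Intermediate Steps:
p(l) = 1/(2*l)
(84 + p(12))*(-75) = (84 + (1/2)/12)*(-75) = (84 + (1/2)*(1/12))*(-75) = (84 + 1/24)*(-75) = (2017/24)*(-75) = -50425/8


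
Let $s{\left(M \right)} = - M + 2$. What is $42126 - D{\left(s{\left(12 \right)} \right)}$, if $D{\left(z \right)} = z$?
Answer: $42136$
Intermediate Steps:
$s{\left(M \right)} = 2 - M$
$42126 - D{\left(s{\left(12 \right)} \right)} = 42126 - \left(2 - 12\right) = 42126 - -10 = 42126 + 10 = 42136$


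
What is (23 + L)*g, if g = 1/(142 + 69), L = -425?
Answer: -402/211 ≈ -1.9052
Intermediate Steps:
g = 1/211 ≈ 0.0047393
(23 + L)*g = (23 - 425)*(1/211) = -402*1/211 = -402/211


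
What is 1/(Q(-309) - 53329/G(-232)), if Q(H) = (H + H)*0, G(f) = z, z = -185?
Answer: 185/53329 ≈ 0.0034690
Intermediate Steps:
G(f) = -185
Q(H) = 0 (Q(H) = (2*H)*0 = 0)
1/(Q(-309) - 53329/G(-232)) = 1/(0 - 53329/(-185)) = 1/(0 - 53329*(-1/185)) = 1/(0 + 53329/185) = 1/(53329/185) = 185/53329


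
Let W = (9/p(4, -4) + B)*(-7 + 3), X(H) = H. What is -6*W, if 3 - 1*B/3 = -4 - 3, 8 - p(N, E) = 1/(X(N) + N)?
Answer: 5232/7 ≈ 747.43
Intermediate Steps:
p(N, E) = 8 - 1/(2*N) (p(N, E) = 8 - 1/(N + N) = 8 - 1/(2*N))
B = 30 (B = 9 - 3*(-4 - 3) = 9 - 3*(-7) = 9 + 21 = 30)
W = -872/7 (W = (9/(8 - ½/4) + 30)*(-7 + 3) = (9/(8 - ½*¼) + 30)*(-4) = (9/(8 - ⅛) + 30)*(-4) = (9/(63/8) + 30)*(-4) = (9*(8/63) + 30)*(-4) = (8/7 + 30)*(-4) = (218/7)*(-4) = -872/7 ≈ -124.57)
-6*W = -6*(-872/7) = 5232/7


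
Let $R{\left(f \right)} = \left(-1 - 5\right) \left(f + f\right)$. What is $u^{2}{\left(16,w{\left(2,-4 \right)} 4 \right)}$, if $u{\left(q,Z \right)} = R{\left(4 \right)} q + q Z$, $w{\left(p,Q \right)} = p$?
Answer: $409600$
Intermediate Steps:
$R{\left(f \right)} = - 12 f$ ($R{\left(f \right)} = - 6 \cdot 2 f = - 12 f$)
$u{\left(q,Z \right)} = - 48 q + Z q$ ($u{\left(q,Z \right)} = \left(-12\right) 4 q + q Z = - 48 q + Z q$)
$u^{2}{\left(16,w{\left(2,-4 \right)} 4 \right)} = \left(16 \left(-48 + 2 \cdot 4\right)\right)^{2} = \left(16 \left(-48 + 8\right)\right)^{2} = \left(16 \left(-40\right)\right)^{2} = \left(-640\right)^{2} = 409600$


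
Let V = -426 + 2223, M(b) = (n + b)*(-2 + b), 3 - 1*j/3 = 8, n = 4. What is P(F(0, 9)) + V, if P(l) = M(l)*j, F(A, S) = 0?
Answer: 1917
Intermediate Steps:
j = -15 (j = 9 - 3*8 = 9 - 24 = -15)
M(b) = (-2 + b)*(4 + b) (M(b) = (4 + b)*(-2 + b) = (-2 + b)*(4 + b))
V = 1797
P(l) = 120 - 30*l - 15*l² (P(l) = (-8 + l² + 2*l)*(-15) = 120 - 30*l - 15*l²)
P(F(0, 9)) + V = (120 - 30*0 - 15*0²) + 1797 = (120 + 0 - 15*0) + 1797 = (120 + 0 + 0) + 1797 = 120 + 1797 = 1917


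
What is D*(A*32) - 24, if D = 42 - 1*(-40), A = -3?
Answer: -7896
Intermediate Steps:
D = 82 (D = 42 + 40 = 82)
D*(A*32) - 24 = 82*(-3*32) - 24 = 82*(-96) - 24 = -7872 - 24 = -7896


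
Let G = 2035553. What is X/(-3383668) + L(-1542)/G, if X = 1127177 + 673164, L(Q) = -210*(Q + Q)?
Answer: -1473290780053/6887635548404 ≈ -0.21390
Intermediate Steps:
L(Q) = -420*Q
X = 1800341
X/(-3383668) + L(-1542)/G = 1800341/(-3383668) - 420*(-1542)/2035553 = 1800341*(-1/3383668) + 647640*(1/2035553) = -1800341/3383668 + 647640/2035553 = -1473290780053/6887635548404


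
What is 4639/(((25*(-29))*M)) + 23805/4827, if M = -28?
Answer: 168544651/32662700 ≈ 5.1602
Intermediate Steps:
4639/(((25*(-29))*M)) + 23805/4827 = 4639/(((25*(-29))*(-28))) + 23805/4827 = 4639/((-725*(-28))) + 23805*(1/4827) = 4639/20300 + 7935/1609 = 168544651/32662700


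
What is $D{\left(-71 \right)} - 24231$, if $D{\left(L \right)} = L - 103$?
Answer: $-24405$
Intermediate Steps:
$D{\left(L \right)} = -103 + L$ ($D{\left(L \right)} = L - 103 = -103 + L$)
$D{\left(-71 \right)} - 24231 = \left(-103 - 71\right) - 24231 = -174 - 24231 = -24405$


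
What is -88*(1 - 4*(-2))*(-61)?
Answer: 48312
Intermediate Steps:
-88*(1 - 4*(-2))*(-61) = -88*(1 + 8)*(-61) = -88*9*(-61) = -792*(-61) = 48312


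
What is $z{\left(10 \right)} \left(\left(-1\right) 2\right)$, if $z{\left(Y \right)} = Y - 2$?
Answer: $-16$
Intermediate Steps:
$z{\left(Y \right)} = -2 + Y$ ($z{\left(Y \right)} = Y - 2 = -2 + Y$)
$z{\left(10 \right)} \left(\left(-1\right) 2\right) = \left(-2 + 10\right) \left(\left(-1\right) 2\right) = 8 \left(-2\right) = -16$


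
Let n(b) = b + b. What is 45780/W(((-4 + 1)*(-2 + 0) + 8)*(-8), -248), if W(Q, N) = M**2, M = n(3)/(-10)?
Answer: 381500/3 ≈ 1.2717e+5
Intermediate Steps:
n(b) = 2*b
M = -3/5 (M = (2*3)/(-10) = 6*(-1/10) = -3/5 ≈ -0.60000)
W(Q, N) = 9/25 (W(Q, N) = (-3/5)**2 = 9/25)
45780/W(((-4 + 1)*(-2 + 0) + 8)*(-8), -248) = 45780/(9/25) = 45780*(25/9) = 381500/3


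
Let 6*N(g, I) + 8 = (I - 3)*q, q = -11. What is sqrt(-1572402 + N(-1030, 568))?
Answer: I*sqrt(56643810)/6 ≈ 1254.4*I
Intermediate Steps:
N(g, I) = 25/6 - 11*I/6 (N(g, I) = -4/3 + ((I - 3)*(-11))/6 = -4/3 + ((-3 + I)*(-11))/6 = -4/3 + (33 - 11*I)/6 = -4/3 + (11/2 - 11*I/6) = 25/6 - 11*I/6)
sqrt(-1572402 + N(-1030, 568)) = sqrt(-1572402 + (25/6 - 11/6*568)) = sqrt(-1572402 + (25/6 - 3124/3)) = sqrt(-1572402 - 6223/6) = sqrt(-9440635/6) = I*sqrt(56643810)/6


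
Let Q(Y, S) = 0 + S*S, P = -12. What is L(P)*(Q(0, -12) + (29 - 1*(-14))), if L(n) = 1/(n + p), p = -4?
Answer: -187/16 ≈ -11.688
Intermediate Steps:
Q(Y, S) = S² (Q(Y, S) = 0 + S² = S²)
L(n) = 1/(-4 + n) (L(n) = 1/(n - 4) = 1/(-4 + n))
L(P)*(Q(0, -12) + (29 - 1*(-14))) = ((-12)² + (29 - 1*(-14)))/(-4 - 12) = (144 + (29 + 14))/(-16) = -(144 + 43)/16 = -1/16*187 = -187/16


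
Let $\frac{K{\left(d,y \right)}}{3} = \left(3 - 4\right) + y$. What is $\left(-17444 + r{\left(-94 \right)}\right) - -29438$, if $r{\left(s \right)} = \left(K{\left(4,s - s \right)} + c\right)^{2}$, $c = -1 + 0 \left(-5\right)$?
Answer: $12010$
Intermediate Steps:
$c = -1$ ($c = -1 + 0 = -1$)
$K{\left(d,y \right)} = -3 + 3 y$ ($K{\left(d,y \right)} = 3 \left(\left(3 - 4\right) + y\right) = 3 \left(-1 + y\right) = -3 + 3 y$)
$r{\left(s \right)} = 16$ ($r{\left(s \right)} = \left(\left(-3 + 3 \left(s - s\right)\right) - 1\right)^{2} = \left(\left(-3 + 3 \cdot 0\right) - 1\right)^{2} = \left(\left(-3 + 0\right) - 1\right)^{2} = \left(-3 - 1\right)^{2} = \left(-4\right)^{2} = 16$)
$\left(-17444 + r{\left(-94 \right)}\right) - -29438 = \left(-17444 + 16\right) - -29438 = -17428 + 29438 = 12010$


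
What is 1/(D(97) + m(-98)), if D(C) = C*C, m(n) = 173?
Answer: 1/9582 ≈ 0.00010436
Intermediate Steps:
D(C) = C²
1/(D(97) + m(-98)) = 1/(97² + 173) = 1/(9409 + 173) = 1/9582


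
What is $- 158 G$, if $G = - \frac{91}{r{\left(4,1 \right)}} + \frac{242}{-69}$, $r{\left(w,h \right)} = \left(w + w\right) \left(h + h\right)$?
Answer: $\frac{801929}{552} \approx 1452.8$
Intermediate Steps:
$r{\left(w,h \right)} = 4 h w$ ($r{\left(w,h \right)} = 2 w 2 h = 4 h w$)
$G = - \frac{10151}{1104}$ ($G = - \frac{91}{4 \cdot 1 \cdot 4} + \frac{242}{-69} = - \frac{91}{16} + 242 \left(- \frac{1}{69}\right) = \left(-91\right) \frac{1}{16} - \frac{242}{69} = - \frac{91}{16} - \frac{242}{69} = - \frac{10151}{1104} \approx -9.1947$)
$- 158 G = \left(-158\right) \left(- \frac{10151}{1104}\right) = \frac{801929}{552}$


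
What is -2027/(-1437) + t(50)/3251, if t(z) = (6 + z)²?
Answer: 11096209/4671687 ≈ 2.3752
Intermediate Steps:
-2027/(-1437) + t(50)/3251 = -2027/(-1437) + (6 + 50)²/3251 = -2027*(-1/1437) + 56²*(1/3251) = 2027/1437 + 3136*(1/3251) = 2027/1437 + 3136/3251 = 11096209/4671687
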